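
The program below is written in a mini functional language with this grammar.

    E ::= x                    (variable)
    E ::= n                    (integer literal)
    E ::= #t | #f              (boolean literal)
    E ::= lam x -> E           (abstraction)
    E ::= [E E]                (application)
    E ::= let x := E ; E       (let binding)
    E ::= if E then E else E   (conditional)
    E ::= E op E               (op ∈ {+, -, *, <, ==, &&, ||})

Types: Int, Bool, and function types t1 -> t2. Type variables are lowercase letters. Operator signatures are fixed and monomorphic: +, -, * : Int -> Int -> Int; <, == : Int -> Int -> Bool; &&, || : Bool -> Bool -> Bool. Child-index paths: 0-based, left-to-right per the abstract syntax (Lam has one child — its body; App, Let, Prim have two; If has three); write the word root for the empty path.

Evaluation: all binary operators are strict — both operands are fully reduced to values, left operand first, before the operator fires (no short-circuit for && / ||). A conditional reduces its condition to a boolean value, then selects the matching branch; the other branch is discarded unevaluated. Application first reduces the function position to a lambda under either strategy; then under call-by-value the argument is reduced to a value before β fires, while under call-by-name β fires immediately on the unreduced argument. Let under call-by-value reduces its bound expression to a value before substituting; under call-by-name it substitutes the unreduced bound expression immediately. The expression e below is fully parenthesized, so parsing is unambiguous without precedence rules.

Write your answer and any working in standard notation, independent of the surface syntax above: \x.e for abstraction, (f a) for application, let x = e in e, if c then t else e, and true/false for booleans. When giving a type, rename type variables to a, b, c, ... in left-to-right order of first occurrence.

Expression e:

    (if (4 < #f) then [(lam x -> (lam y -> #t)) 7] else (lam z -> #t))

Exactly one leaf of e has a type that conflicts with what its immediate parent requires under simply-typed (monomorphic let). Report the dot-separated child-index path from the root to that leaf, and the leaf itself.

Answer: 0.1 : false

Working:
  unify Int ~ Int
  unify Bool ~ Int
  FAIL: mismatch Bool ~ Int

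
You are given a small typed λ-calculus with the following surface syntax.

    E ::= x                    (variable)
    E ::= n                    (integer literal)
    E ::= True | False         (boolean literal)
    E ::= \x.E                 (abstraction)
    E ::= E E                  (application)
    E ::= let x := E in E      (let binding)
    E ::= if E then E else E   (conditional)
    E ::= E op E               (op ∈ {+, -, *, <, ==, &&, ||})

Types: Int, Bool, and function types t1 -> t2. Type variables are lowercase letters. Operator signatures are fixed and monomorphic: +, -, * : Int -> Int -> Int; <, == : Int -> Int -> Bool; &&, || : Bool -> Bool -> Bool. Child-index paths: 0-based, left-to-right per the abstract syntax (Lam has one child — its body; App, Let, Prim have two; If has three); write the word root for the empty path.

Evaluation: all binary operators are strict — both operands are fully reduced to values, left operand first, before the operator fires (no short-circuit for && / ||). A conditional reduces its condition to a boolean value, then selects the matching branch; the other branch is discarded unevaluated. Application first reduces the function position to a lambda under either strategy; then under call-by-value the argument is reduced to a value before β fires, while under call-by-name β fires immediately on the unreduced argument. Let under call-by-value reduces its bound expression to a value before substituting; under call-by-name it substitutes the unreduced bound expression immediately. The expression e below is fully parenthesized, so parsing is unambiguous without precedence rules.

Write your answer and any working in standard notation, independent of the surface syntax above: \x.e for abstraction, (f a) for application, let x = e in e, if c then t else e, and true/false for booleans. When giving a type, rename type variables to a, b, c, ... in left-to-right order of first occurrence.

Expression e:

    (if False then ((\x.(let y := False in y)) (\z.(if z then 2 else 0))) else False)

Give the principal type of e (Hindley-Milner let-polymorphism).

Trace:
  unify Bool ~ Bool
let y : Bool
y : Bool
\x._ : a -> Bool
z : b
  unify b ~ Bool
  unify Int ~ Int
\z._ : Bool -> Int
  unify a -> Bool ~ (Bool -> Int) -> c
  unify a ~ Bool -> Int
  unify Bool ~ c
_ _ : Bool
  unify Bool ~ Bool

Answer: Bool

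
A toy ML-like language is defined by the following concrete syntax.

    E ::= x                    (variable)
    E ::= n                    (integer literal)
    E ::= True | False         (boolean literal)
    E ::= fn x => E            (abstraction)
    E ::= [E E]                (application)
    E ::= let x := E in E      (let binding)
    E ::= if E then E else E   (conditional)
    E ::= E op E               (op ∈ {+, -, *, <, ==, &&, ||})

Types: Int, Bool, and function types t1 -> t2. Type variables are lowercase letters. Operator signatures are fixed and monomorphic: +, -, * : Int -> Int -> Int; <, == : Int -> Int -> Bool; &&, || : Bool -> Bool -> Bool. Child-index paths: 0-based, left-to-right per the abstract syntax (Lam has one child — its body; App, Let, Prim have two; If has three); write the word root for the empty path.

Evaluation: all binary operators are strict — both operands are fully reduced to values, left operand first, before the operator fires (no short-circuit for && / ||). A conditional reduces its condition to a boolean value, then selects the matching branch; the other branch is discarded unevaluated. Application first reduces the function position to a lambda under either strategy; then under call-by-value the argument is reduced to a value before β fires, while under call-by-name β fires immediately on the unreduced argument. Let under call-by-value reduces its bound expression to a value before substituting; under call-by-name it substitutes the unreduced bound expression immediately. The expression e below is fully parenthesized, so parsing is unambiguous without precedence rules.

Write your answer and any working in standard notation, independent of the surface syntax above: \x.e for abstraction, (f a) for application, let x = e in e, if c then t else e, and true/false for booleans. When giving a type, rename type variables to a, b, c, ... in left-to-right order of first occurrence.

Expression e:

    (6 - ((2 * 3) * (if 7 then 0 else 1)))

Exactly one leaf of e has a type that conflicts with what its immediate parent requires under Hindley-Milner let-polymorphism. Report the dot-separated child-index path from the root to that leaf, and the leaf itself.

Answer: 1.1.0 : 7

Trace:
  unify Int ~ Int
  unify Int ~ Int
  unify Int ~ Int
  unify Int ~ Int
  unify Int ~ Bool
  FAIL: mismatch Int ~ Bool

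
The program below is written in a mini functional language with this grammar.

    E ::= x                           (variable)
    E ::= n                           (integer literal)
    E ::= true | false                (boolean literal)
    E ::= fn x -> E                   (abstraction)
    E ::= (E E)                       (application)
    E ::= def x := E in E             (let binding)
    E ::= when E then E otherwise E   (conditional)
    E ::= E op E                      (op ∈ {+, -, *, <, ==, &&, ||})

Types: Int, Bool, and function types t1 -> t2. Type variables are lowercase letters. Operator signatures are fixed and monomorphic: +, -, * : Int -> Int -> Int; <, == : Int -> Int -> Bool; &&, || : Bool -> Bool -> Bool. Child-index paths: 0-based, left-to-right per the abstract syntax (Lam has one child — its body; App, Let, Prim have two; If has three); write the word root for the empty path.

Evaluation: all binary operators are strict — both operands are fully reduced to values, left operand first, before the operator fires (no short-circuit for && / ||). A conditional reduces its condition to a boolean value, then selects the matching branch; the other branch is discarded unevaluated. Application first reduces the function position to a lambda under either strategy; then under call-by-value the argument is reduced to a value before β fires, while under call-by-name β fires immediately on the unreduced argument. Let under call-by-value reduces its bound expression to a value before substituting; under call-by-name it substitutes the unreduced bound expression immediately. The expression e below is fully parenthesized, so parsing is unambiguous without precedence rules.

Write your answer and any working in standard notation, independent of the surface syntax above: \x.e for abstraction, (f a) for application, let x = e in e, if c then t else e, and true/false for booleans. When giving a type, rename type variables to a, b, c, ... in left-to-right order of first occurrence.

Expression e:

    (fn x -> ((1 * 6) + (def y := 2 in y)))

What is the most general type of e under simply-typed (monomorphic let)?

Answer: a -> Int

Working:
  unify Int ~ Int
  unify Int ~ Int
  unify Int ~ Int
let y : Int
y : Int
  unify Int ~ Int
\x._ : a -> Int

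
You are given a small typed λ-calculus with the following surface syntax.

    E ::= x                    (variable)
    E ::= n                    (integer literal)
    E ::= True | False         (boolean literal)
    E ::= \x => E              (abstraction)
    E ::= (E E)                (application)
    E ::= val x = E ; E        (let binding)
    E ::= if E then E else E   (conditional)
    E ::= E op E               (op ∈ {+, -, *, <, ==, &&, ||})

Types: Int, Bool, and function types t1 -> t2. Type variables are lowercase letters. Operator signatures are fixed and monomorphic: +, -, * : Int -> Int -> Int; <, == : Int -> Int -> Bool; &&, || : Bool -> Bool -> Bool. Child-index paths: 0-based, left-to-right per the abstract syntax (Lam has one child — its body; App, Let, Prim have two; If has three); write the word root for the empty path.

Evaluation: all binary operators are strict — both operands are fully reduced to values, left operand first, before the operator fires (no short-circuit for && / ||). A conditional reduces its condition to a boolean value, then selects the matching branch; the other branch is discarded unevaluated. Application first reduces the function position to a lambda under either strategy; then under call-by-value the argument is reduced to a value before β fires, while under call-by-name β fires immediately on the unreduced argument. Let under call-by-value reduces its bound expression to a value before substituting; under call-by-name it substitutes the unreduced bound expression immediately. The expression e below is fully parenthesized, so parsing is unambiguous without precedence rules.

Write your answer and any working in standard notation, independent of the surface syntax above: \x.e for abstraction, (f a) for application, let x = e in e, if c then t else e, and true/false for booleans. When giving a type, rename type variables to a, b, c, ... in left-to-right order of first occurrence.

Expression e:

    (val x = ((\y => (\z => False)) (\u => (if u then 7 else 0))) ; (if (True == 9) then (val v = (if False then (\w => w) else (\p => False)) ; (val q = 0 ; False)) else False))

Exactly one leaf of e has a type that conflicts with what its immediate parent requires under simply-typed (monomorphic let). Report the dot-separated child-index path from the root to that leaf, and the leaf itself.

Trace:
\z._ : b -> Bool
\y._ : a -> b -> Bool
u : c
  unify c ~ Bool
  unify Int ~ Int
\u._ : Bool -> Int
  unify a -> b -> Bool ~ (Bool -> Int) -> d
  unify a ~ Bool -> Int
  unify b -> Bool ~ d
_ _ : b -> Bool
let x : b -> Bool
  unify Bool ~ Int
  FAIL: mismatch Bool ~ Int

Answer: 1.0.0 : true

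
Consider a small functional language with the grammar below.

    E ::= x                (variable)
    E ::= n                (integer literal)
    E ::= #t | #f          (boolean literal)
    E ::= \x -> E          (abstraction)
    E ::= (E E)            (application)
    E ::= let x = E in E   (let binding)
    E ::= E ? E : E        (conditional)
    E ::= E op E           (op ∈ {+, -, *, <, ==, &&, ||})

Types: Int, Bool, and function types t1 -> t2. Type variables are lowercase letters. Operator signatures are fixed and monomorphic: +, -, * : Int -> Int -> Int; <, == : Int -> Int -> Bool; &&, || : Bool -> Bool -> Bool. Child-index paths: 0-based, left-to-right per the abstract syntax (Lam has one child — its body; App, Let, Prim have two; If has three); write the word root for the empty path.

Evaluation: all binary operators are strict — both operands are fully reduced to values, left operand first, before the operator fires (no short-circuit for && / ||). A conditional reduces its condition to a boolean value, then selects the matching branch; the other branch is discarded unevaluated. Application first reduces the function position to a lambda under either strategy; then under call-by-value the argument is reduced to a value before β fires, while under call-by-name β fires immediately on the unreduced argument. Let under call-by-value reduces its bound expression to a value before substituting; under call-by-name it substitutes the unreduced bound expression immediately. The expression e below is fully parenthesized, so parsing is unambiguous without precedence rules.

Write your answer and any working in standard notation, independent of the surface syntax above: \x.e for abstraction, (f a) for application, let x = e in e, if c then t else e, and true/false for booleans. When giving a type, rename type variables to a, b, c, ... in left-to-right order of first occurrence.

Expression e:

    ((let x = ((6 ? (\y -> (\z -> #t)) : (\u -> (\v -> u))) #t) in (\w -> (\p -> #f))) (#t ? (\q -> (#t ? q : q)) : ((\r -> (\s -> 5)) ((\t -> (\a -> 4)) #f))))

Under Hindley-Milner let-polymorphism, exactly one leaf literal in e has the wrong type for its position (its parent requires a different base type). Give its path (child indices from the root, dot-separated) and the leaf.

Working:
  unify Int ~ Bool
  FAIL: mismatch Int ~ Bool

Answer: 0.0.0.0 : 6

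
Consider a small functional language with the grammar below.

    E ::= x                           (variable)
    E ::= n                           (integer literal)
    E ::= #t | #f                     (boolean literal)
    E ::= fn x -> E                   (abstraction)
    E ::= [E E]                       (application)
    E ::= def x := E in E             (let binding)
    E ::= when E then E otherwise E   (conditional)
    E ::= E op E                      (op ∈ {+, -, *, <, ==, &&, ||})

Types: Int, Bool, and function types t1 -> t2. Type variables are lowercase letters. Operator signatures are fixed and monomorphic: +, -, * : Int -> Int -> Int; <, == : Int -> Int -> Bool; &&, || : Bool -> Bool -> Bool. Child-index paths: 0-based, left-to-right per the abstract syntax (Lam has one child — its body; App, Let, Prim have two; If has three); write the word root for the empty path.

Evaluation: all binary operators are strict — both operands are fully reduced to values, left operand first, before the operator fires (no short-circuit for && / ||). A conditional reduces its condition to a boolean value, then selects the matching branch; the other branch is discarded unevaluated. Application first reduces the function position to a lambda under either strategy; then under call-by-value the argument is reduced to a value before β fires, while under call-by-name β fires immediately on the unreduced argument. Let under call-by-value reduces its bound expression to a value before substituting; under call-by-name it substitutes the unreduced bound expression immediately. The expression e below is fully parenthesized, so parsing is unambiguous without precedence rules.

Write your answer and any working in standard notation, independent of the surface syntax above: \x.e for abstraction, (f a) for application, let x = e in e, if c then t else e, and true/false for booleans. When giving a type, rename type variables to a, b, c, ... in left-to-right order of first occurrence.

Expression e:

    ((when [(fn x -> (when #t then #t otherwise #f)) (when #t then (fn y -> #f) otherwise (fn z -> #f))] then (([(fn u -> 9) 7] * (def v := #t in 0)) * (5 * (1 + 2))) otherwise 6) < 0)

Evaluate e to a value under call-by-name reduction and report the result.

Answer: false

Trace:
step 0: ((if ((\x.(if true then true else false)) (if true then (\y.false) else (\z.false))) then ((((\u.9) 7) * (let v = true in 0)) * (5 * (1 + 2))) else 6) < 0)
step 1: [beta@0.0] ((if (if true then true else false) then ((((\u.9) 7) * (let v = true in 0)) * (5 * (1 + 2))) else 6) < 0)
step 2: [if@0.0] ((if true then ((((\u.9) 7) * (let v = true in 0)) * (5 * (1 + 2))) else 6) < 0)
step 3: [if@0] (((((\u.9) 7) * (let v = true in 0)) * (5 * (1 + 2))) < 0)
step 4: [beta@0.0.0] (((9 * (let v = true in 0)) * (5 * (1 + 2))) < 0)
step 5: [let@0.0.1] (((9 * 0) * (5 * (1 + 2))) < 0)
step 6: [delta@0.0] ((0 * (5 * (1 + 2))) < 0)
step 7: [delta@0.1.1] ((0 * (5 * 3)) < 0)
step 8: [delta@0.1] ((0 * 15) < 0)
step 9: [delta@0] (0 < 0)
step 10: [delta@root] false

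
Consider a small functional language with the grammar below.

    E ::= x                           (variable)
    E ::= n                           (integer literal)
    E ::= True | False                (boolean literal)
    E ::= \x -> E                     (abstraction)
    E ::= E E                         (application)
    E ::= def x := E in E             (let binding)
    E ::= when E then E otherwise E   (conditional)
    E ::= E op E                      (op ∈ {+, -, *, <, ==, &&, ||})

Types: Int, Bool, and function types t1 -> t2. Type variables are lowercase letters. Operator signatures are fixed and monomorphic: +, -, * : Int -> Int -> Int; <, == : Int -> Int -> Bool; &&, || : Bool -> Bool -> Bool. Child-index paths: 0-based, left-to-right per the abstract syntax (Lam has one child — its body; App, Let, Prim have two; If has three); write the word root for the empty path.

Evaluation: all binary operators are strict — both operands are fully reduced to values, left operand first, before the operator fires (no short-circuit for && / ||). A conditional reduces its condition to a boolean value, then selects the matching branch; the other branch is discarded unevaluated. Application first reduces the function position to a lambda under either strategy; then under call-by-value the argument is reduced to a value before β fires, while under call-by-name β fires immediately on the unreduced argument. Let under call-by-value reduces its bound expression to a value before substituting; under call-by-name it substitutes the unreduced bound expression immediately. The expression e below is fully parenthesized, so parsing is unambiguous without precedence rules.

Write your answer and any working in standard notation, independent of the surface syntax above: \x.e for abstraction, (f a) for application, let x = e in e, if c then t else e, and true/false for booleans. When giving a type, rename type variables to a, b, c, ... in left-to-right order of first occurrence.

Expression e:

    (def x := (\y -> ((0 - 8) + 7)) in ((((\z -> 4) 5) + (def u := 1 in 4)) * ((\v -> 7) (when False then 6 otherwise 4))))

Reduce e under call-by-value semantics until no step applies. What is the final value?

Answer: 56

Working:
step 0: (let x = (\y.((0 - 8) + 7)) in ((((\z.4) 5) + (let u = 1 in 4)) * ((\v.7) (if false then 6 else 4))))
step 1: [let@root] ((((\z.4) 5) + (let u = 1 in 4)) * ((\v.7) (if false then 6 else 4)))
step 2: [beta@0.0] ((4 + (let u = 1 in 4)) * ((\v.7) (if false then 6 else 4)))
step 3: [let@0.1] ((4 + 4) * ((\v.7) (if false then 6 else 4)))
step 4: [delta@0] (8 * ((\v.7) (if false then 6 else 4)))
step 5: [if@1.1] (8 * ((\v.7) 4))
step 6: [beta@1] (8 * 7)
step 7: [delta@root] 56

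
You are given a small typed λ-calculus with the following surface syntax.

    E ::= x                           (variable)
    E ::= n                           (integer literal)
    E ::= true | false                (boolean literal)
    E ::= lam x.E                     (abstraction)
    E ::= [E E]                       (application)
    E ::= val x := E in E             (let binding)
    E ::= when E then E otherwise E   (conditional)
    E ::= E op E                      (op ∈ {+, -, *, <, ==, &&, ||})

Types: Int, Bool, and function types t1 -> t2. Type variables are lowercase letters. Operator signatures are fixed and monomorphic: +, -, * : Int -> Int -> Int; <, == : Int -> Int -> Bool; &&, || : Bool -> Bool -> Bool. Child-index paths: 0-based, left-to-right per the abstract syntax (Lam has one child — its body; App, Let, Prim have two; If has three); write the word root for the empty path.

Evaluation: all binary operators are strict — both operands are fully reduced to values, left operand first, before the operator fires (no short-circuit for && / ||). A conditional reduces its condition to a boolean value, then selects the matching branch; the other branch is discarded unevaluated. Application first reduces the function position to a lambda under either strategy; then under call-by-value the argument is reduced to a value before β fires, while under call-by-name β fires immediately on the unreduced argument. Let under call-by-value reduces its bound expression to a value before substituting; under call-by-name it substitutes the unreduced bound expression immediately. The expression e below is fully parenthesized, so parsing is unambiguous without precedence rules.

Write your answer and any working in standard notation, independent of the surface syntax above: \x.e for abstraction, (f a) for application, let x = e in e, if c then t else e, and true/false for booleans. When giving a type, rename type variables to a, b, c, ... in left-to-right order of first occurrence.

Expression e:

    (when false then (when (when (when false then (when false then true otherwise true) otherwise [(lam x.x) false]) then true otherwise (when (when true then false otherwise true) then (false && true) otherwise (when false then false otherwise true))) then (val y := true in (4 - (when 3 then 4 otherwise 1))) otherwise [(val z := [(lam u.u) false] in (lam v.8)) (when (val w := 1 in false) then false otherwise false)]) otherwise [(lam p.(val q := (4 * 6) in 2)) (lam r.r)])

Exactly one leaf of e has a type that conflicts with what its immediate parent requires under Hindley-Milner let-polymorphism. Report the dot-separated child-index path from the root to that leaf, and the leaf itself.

Working:
  unify Bool ~ Bool
  unify Bool ~ Bool
  unify Bool ~ Bool
  unify Bool ~ Bool
x : a
\x._ : a -> a
  unify a -> a ~ Bool -> b
  unify a ~ Bool
  unify Bool ~ b
_ _ : Bool
  unify Bool ~ Bool
  unify Bool ~ Bool
  unify Bool ~ Bool
  unify Bool ~ Bool
  unify Bool ~ Bool
  unify Bool ~ Bool
  unify Bool ~ Bool
  unify Bool ~ Bool
  unify Bool ~ Bool
  unify Bool ~ Bool
  unify Bool ~ Bool
  unify Bool ~ Bool
let y : Bool
  unify Int ~ Int
  unify Int ~ Bool
  FAIL: mismatch Int ~ Bool

Answer: 1.1.1.1.0 : 3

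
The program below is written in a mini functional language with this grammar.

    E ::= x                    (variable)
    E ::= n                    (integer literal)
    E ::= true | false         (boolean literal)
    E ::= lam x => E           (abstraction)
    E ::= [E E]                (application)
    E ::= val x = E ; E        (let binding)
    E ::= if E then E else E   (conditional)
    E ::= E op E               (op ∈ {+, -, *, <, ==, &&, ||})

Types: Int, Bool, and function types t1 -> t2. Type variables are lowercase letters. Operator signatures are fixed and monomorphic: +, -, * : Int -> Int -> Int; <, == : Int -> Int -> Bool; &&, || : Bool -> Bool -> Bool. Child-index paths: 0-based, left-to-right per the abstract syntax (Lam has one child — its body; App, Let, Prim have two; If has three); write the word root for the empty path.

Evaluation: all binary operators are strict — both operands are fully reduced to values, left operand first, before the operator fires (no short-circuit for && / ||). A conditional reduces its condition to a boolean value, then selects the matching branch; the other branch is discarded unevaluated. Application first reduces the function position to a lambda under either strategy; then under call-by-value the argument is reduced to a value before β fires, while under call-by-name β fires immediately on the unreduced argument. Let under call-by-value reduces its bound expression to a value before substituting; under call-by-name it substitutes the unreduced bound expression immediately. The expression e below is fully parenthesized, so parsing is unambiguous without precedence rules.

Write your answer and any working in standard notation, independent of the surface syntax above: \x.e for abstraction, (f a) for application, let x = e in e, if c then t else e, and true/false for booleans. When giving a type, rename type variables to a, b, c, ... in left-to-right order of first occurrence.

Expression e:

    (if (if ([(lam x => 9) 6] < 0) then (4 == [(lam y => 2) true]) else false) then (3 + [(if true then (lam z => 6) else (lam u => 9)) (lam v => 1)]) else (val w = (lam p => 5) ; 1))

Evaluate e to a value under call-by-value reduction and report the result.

Derivation:
step 0: (if (if (((\x.9) 6) < 0) then (4 == ((\y.2) true)) else false) then (3 + ((if true then (\z.6) else (\u.9)) (\v.1))) else (let w = (\p.5) in 1))
step 1: [beta@0.0.0] (if (if (9 < 0) then (4 == ((\y.2) true)) else false) then (3 + ((if true then (\z.6) else (\u.9)) (\v.1))) else (let w = (\p.5) in 1))
step 2: [delta@0.0] (if (if false then (4 == ((\y.2) true)) else false) then (3 + ((if true then (\z.6) else (\u.9)) (\v.1))) else (let w = (\p.5) in 1))
step 3: [if@0] (if false then (3 + ((if true then (\z.6) else (\u.9)) (\v.1))) else (let w = (\p.5) in 1))
step 4: [if@root] (let w = (\p.5) in 1)
step 5: [let@root] 1

Answer: 1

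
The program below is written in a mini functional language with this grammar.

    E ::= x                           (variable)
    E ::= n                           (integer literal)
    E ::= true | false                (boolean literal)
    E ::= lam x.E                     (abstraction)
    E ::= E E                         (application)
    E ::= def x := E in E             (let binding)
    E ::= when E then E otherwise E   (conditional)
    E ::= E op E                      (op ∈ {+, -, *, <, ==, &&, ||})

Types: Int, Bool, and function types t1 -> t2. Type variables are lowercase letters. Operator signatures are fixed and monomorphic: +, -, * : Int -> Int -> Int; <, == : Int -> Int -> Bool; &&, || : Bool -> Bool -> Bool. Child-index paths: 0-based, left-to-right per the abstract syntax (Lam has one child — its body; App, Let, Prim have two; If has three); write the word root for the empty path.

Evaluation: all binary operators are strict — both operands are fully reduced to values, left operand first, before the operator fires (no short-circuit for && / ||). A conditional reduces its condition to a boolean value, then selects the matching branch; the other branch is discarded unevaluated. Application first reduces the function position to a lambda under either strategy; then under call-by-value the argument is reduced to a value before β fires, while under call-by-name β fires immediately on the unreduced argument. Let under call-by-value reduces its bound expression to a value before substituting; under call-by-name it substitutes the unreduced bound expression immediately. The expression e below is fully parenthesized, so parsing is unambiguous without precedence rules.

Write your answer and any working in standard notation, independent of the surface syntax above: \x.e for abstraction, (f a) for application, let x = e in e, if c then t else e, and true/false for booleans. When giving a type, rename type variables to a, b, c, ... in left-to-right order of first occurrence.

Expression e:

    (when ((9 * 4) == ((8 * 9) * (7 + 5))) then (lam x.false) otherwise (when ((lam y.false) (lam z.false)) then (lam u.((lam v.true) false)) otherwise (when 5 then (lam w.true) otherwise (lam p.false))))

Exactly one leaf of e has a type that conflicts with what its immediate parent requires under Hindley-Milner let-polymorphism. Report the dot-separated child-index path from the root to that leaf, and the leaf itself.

Answer: 2.2.0 : 5

Trace:
  unify Int ~ Int
  unify Int ~ Int
  unify Int ~ Int
  unify Int ~ Int
  unify Int ~ Int
  unify Int ~ Int
  unify Int ~ Int
  unify Int ~ Int
  unify Int ~ Int
  unify Int ~ Int
  unify Bool ~ Bool
\x._ : a -> Bool
\y._ : b -> Bool
\z._ : c -> Bool
  unify b -> Bool ~ (c -> Bool) -> d
  unify b ~ c -> Bool
  unify Bool ~ d
_ _ : Bool
  unify Bool ~ Bool
\v._ : f -> Bool
  unify f -> Bool ~ Bool -> g
  unify f ~ Bool
  unify Bool ~ g
_ _ : Bool
\u._ : e -> Bool
  unify Int ~ Bool
  FAIL: mismatch Int ~ Bool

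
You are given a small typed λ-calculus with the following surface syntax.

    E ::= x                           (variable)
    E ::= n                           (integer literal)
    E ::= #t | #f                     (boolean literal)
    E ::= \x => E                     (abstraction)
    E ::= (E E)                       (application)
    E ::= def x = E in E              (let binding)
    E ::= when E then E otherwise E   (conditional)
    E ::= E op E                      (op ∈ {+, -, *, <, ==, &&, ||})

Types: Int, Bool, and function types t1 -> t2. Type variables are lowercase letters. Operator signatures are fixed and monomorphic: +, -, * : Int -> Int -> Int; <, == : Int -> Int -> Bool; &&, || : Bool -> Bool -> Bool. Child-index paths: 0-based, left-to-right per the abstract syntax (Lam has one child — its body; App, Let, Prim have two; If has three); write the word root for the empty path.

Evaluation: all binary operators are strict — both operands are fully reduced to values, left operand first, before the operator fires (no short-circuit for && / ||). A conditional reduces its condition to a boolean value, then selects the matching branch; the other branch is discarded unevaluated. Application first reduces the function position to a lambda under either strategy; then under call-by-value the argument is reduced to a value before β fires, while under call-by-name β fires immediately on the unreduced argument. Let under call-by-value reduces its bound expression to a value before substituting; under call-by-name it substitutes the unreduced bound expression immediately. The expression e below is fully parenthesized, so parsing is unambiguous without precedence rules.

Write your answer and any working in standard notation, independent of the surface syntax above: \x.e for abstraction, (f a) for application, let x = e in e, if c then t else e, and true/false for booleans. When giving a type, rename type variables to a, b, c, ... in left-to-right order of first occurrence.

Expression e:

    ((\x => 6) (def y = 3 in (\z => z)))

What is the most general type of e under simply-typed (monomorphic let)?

Derivation:
\x._ : a -> Int
let y : Int
z : b
\z._ : b -> b
  unify a -> Int ~ (b -> b) -> c
  unify a ~ b -> b
  unify Int ~ c
_ _ : Int

Answer: Int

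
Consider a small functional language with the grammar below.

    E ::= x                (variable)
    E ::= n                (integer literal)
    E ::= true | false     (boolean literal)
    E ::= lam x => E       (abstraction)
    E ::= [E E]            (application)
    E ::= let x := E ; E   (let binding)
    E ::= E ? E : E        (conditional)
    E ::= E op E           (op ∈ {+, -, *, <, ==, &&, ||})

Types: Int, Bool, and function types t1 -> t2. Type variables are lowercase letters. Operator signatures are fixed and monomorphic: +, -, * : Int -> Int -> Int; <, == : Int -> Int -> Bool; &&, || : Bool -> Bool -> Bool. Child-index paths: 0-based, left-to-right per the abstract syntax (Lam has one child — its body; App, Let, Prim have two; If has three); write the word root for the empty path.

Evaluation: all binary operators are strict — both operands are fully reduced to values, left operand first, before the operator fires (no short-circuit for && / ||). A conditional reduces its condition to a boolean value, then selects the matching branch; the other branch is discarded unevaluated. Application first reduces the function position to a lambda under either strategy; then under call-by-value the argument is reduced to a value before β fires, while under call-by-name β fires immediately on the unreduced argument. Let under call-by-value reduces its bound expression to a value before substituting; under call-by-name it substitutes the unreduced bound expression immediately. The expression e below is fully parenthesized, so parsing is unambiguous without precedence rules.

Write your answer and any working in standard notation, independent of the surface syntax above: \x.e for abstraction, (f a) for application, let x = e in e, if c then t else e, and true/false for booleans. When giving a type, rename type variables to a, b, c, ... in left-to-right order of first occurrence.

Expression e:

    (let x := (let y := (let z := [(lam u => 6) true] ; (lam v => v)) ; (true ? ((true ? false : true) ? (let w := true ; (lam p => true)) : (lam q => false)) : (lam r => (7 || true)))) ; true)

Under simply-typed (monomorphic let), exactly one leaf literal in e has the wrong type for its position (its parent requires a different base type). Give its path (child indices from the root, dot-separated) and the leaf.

Answer: 0.1.2.0.0 : 7

Trace:
\u._ : a -> Int
  unify a -> Int ~ Bool -> b
  unify a ~ Bool
  unify Int ~ b
_ _ : Int
let z : Int
v : c
\v._ : c -> c
let y : c -> c
  unify Bool ~ Bool
  unify Bool ~ Bool
  unify Bool ~ Bool
  unify Bool ~ Bool
let w : Bool
\p._ : d -> Bool
\q._ : e -> Bool
  unify d -> Bool ~ e -> Bool
  unify d ~ e
  unify Bool ~ Bool
  unify Int ~ Bool
  FAIL: mismatch Int ~ Bool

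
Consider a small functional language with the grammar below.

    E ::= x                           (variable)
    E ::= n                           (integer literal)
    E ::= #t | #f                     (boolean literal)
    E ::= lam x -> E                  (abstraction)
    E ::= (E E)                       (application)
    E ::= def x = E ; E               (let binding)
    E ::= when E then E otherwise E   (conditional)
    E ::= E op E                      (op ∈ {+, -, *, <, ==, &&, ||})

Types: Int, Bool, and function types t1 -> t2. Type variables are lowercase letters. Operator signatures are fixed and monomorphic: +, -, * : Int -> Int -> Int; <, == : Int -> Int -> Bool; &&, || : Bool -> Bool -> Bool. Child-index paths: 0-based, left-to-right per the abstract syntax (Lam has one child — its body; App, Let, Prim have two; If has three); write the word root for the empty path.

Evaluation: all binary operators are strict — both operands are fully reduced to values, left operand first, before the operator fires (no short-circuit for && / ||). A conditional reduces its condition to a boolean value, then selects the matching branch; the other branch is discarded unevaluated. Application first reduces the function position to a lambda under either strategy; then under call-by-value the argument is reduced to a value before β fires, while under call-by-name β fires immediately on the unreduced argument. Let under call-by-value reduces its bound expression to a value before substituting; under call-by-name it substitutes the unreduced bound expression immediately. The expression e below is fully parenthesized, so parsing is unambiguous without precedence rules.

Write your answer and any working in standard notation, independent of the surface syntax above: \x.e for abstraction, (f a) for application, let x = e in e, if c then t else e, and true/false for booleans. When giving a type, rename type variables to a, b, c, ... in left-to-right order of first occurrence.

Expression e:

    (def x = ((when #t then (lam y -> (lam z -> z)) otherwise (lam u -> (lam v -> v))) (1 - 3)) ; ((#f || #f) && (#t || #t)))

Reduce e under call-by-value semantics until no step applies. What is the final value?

Answer: false

Derivation:
step 0: (let x = ((if true then (\y.(\z.z)) else (\u.(\v.v))) (1 - 3)) in ((false || false) && (true || true)))
step 1: [if@0.0] (let x = ((\y.(\z.z)) (1 - 3)) in ((false || false) && (true || true)))
step 2: [delta@0.1] (let x = ((\y.(\z.z)) -2) in ((false || false) && (true || true)))
step 3: [beta@0] (let x = (\z.z) in ((false || false) && (true || true)))
step 4: [let@root] ((false || false) && (true || true))
step 5: [delta@0] (false && (true || true))
step 6: [delta@1] (false && true)
step 7: [delta@root] false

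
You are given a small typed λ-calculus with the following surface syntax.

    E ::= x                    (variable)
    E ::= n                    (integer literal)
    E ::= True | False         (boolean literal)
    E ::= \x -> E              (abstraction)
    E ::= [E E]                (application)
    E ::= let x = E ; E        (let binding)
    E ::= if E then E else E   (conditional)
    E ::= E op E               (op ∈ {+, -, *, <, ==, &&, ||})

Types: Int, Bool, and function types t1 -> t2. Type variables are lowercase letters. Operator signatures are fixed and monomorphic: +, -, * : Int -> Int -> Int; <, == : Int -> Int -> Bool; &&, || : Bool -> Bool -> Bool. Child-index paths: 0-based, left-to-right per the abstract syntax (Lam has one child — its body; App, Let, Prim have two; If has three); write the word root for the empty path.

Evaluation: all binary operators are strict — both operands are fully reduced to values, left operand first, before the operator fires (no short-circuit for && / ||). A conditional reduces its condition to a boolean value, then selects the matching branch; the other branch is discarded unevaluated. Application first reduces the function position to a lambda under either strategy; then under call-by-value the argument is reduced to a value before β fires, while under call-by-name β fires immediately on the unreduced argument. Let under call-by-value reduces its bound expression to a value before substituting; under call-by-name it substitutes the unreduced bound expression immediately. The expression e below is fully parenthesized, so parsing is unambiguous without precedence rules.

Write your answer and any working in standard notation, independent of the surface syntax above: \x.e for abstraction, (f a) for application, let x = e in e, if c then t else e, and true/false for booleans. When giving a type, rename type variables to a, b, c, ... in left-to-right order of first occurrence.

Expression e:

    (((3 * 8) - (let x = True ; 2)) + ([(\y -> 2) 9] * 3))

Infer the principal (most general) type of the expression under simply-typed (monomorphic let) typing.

Trace:
  unify Int ~ Int
  unify Int ~ Int
  unify Int ~ Int
let x : Bool
  unify Int ~ Int
  unify Int ~ Int
\y._ : a -> Int
  unify a -> Int ~ Int -> b
  unify a ~ Int
  unify Int ~ b
_ _ : Int
  unify Int ~ Int
  unify Int ~ Int
  unify Int ~ Int

Answer: Int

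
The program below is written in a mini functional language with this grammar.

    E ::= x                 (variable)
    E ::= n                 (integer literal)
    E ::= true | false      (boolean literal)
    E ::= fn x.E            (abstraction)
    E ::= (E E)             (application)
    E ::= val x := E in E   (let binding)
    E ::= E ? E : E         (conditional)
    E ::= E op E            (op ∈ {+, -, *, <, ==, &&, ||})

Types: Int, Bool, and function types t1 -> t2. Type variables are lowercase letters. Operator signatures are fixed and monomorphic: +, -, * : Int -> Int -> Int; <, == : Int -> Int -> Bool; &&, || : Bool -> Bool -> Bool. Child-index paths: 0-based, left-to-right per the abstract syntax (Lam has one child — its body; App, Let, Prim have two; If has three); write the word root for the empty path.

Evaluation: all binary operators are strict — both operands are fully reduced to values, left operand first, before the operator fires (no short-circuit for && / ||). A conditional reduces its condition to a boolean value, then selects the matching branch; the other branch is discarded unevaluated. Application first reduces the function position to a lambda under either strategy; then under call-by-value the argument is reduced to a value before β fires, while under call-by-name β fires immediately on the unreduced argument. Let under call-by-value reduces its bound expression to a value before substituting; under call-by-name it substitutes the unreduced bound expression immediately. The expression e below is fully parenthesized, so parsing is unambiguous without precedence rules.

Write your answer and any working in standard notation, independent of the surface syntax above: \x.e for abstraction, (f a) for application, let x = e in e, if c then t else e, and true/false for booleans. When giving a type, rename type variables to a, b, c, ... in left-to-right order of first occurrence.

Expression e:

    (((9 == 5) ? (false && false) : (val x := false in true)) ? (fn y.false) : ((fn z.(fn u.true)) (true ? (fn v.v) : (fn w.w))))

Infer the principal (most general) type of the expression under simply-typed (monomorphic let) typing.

Derivation:
  unify Int ~ Int
  unify Int ~ Int
  unify Bool ~ Bool
  unify Bool ~ Bool
  unify Bool ~ Bool
let x : Bool
  unify Bool ~ Bool
  unify Bool ~ Bool
\y._ : a -> Bool
\u._ : c -> Bool
\z._ : b -> c -> Bool
  unify Bool ~ Bool
v : d
\v._ : d -> d
w : e
\w._ : e -> e
  unify d -> d ~ e -> e
  unify d ~ e
  unify e ~ e
  unify b -> c -> Bool ~ (e -> e) -> f
  unify b ~ e -> e
  unify c -> Bool ~ f
_ _ : c -> Bool
  unify a -> Bool ~ c -> Bool
  unify a ~ c
  unify Bool ~ Bool

Answer: a -> Bool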